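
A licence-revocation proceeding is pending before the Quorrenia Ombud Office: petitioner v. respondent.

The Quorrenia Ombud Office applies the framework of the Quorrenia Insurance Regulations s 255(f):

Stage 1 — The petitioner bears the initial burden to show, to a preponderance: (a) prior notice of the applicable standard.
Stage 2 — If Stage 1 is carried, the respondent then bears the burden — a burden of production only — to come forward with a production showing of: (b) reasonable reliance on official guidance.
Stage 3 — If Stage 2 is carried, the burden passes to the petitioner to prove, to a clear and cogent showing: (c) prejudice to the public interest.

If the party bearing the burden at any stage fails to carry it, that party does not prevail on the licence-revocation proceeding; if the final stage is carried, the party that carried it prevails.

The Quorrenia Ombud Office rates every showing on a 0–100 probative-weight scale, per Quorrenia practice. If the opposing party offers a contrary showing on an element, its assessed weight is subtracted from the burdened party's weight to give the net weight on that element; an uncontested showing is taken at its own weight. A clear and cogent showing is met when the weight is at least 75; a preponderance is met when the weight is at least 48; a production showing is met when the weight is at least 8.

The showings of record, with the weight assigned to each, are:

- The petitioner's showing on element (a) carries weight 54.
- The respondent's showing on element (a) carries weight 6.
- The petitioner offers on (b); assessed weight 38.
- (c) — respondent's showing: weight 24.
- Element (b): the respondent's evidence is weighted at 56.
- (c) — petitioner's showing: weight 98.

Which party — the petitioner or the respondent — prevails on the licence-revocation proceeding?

At Stage 1 the petitioner must meet a preponderance (weight is at least 48): on (a) the weight is 54 less the opposing 6 gives net 48, ≥ 48, so (a) meets the standard.
  The petitioner carries Stage 1; the respondent now bears the burden.
At Stage 2 the respondent must meet a production showing (weight is at least 8): on (b) the weight is 56 less the opposing 38 gives net 18, ≥ 8, so (b) meets the standard.
  The respondent carries Stage 2; the petitioner now bears the burden.
At Stage 3 the petitioner must meet a clear and cogent showing (weight is at least 75): on (c) the weight is 98 less the opposing 24 gives net 74, < 75, so (c) does not meet the standard.
  Not every element is met, so the petitioner fails to carry Stage 3.
The respondent prevails.

respondent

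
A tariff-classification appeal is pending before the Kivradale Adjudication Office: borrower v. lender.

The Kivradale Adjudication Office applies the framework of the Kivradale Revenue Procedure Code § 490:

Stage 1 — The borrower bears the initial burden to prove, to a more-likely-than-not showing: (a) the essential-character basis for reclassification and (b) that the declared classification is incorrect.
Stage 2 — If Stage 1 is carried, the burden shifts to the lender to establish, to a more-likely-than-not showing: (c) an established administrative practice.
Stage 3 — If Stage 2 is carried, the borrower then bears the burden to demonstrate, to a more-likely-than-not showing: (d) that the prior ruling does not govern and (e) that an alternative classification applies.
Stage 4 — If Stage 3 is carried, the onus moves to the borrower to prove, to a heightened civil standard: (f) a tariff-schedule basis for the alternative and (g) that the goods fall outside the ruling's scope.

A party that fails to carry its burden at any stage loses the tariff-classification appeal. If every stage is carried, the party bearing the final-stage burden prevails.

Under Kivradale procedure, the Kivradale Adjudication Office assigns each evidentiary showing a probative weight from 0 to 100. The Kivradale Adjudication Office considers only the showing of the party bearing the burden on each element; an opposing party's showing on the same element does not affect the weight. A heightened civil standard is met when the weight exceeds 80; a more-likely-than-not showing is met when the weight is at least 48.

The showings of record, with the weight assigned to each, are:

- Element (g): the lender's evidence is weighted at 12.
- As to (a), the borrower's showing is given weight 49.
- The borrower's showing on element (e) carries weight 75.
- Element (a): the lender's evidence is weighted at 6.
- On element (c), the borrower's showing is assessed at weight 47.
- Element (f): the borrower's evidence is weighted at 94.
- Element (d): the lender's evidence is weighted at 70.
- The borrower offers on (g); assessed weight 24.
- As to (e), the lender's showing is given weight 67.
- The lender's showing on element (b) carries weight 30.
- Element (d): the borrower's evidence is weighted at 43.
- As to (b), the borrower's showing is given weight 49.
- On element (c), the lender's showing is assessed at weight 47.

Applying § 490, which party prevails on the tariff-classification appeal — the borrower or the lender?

borrower

Stage 1 — burden on borrower; standard: a more-likely-than-not showing (weight is at least 48).
    (a): 49 (lender's 6 disregarded) ≥ 48 [met]
    (b): 49 (lender's 30 disregarded) ≥ 48 [met]
  All elements met. The burden passes to the lender.
Stage 2 — burden on lender; standard: a more-likely-than-not showing (weight is at least 48).
    (c): 47 (borrower's 47 disregarded) < 48 [not met]
  The lender does not carry Stage 2.
So the borrower prevails.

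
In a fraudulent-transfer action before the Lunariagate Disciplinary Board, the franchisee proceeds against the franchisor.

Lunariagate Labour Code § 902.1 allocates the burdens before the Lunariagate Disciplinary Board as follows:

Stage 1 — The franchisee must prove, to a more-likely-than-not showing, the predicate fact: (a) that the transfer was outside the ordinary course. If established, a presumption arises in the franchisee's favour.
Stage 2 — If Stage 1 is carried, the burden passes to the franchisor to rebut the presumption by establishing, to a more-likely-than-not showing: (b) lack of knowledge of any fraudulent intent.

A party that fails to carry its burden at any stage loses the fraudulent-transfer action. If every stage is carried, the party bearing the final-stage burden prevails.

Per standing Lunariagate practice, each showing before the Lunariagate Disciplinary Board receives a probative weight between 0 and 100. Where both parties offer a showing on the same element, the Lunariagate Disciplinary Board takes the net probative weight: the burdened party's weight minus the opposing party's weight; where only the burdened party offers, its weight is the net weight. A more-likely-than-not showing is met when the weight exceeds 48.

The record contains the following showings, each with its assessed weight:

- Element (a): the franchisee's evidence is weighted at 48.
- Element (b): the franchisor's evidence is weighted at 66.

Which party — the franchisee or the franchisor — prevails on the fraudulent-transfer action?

Stage 1 (franchisee, a more-likely-than-not showing, weight exceeds 48): (a) 48 ≤ 48 — fails.
  Not every element is met, so the franchisee fails to carry Stage 1.
The analysis ends at Stage 1; the franchisor prevails.

franchisor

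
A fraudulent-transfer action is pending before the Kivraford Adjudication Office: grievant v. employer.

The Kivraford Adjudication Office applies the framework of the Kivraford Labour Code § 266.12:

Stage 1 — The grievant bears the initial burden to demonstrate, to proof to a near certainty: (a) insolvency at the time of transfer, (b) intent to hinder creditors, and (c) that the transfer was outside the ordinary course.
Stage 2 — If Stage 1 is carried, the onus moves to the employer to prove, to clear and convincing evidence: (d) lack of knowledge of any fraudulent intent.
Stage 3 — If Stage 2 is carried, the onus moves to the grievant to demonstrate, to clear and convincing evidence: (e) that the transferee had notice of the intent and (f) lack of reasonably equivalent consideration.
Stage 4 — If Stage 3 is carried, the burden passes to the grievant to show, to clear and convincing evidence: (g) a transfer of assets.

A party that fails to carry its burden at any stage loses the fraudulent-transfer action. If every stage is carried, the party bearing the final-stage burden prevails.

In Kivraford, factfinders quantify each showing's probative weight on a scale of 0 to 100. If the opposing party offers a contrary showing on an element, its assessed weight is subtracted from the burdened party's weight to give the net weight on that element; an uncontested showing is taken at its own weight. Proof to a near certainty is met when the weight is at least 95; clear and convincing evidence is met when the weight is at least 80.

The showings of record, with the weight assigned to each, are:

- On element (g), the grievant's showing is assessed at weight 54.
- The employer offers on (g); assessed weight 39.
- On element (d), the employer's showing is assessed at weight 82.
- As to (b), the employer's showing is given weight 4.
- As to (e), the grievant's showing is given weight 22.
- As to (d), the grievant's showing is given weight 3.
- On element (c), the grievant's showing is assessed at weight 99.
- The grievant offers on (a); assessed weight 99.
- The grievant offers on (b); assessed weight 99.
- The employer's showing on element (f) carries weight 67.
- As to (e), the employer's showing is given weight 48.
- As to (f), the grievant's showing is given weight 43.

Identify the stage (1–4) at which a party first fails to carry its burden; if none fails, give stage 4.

stage 2

Stage 1 — burden on grievant; standard: proof to a near certainty (weight is at least 95).
    (a): 99 ≥ 95 [met]
    (b): 99 − 4 = 95 ≥ 95 [met]
    (c): 99 ≥ 95 [met]
  Stage 1 carried; the burden shifts to the employer.
Stage 2 — burden on employer; standard: clear and convincing evidence (weight is at least 80).
    (d): 82 − 3 = 79 < 80 [not met]
  Not every element is met, so the employer fails to carry Stage 2.
The grievant prevails.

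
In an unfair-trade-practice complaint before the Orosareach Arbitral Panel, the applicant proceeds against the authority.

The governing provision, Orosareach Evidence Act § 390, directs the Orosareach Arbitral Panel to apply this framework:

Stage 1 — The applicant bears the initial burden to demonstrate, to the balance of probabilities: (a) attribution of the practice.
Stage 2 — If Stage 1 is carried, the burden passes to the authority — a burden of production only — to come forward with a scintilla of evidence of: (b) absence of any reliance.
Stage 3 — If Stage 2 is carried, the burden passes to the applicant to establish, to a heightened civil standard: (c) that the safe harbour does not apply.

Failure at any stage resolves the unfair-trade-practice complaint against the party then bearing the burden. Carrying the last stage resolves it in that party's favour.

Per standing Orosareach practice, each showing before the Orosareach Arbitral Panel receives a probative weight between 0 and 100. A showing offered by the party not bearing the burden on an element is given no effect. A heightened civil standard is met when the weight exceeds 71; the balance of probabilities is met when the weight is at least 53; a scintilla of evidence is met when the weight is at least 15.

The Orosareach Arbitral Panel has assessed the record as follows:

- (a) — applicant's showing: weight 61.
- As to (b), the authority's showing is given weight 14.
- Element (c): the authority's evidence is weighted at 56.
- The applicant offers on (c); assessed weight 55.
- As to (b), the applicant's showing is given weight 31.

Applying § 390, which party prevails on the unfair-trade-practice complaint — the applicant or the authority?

Stage 1 (applicant, the balance of probabilities, weight is at least 53): (a) 61 ≥ 53 — meets.
  All elements met. The burden passes to the authority.
Stage 2 (authority, a scintilla of evidence, weight is at least 15): (b) 14 (applicant's 31 disregarded) < 15 — fails.
  The authority does not carry Stage 2.
The applicant prevails.

applicant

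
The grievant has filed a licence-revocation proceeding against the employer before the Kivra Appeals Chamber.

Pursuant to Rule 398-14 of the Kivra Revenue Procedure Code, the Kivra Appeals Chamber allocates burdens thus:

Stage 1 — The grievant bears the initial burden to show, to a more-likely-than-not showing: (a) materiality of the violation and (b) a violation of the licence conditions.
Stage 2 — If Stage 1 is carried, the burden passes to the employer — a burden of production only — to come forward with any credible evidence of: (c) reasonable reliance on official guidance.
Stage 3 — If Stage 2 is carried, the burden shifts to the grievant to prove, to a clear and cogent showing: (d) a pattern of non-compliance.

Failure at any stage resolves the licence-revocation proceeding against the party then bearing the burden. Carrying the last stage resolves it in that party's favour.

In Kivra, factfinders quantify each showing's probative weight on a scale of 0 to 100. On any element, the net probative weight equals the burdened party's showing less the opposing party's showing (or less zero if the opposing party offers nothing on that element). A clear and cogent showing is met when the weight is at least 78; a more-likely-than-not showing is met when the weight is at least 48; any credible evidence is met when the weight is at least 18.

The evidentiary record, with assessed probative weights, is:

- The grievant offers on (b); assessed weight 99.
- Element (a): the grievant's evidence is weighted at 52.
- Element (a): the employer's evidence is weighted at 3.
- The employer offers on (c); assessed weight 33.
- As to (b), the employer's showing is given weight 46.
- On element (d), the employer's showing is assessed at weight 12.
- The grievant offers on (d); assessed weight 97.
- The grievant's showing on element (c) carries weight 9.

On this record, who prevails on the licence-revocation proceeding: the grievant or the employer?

grievant

At Stage 1 the grievant must meet a more-likely-than-not showing (weight is at least 48): on (a) the weight is 52 less the opposing 3 gives net 49, which does reach 48, so (a) meets the standard; on (b) the weight is 99 less the opposing 46 gives net 53, ≥ 48, so (b) meets the standard.
  All elements met. The burden passes to the employer.
At Stage 2 the employer must meet any credible evidence (weight is at least 18): on (c) the weight is 33 less the opposing 9 gives net 24, ≥ 18, so (c) meets the standard.
  Stage 2 is satisfied; the onus moves to the grievant.
At Stage 3 the grievant must meet a clear and cogent showing (weight is at least 78): on (d) the weight is 97 less the opposing 12 gives net 85, which does reach 78, so (d) meets the standard.
  Stage 3 carried; the final stage is satisfied.
All stages carried — the grievant prevails.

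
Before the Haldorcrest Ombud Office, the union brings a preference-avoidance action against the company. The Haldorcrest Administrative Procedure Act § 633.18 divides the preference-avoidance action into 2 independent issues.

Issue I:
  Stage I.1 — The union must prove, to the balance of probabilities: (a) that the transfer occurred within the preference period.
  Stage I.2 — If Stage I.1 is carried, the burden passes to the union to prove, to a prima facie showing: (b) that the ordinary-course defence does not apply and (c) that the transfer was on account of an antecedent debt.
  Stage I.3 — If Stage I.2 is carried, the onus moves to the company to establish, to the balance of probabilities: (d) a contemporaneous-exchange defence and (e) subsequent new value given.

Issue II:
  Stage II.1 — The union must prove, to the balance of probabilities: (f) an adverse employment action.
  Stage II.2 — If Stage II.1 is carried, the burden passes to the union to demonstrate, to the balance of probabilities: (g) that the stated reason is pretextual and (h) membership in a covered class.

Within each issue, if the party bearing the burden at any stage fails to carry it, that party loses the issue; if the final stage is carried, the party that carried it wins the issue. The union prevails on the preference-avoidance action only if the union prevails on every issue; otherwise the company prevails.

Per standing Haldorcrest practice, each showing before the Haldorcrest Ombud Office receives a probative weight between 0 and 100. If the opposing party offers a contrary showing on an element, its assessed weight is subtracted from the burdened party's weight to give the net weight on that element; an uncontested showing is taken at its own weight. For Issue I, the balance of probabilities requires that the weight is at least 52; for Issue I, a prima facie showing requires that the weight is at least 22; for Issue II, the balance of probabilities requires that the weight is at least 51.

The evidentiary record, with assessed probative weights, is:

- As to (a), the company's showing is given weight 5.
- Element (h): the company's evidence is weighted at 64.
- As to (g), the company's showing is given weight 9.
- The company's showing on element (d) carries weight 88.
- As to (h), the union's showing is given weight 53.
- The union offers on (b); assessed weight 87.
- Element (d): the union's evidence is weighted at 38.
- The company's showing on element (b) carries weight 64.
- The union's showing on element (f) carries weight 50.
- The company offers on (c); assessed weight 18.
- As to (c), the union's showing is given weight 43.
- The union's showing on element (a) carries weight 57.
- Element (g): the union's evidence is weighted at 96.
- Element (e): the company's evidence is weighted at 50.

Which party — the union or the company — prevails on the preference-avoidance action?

company

— Issue I —
Stage I.1 (union, the balance of probabilities, weight is at least 52): (a) net 57−5=52 ≥ 52 — meets.
  Stage I.1 carried; the burden remains with the union.
Stage I.2 (union, a prima facie showing, weight is at least 22): (b) net 87−64=23 ≥ 22 — meets; (c) net 43−18=25 ≥ 22 — meets.
  Stage I.2 carried; the burden shifts to the company.
Stage I.3 (company, the balance of probabilities, weight is at least 52): (d) net 88−38=50 < 52 — fails; (e) 50 < 52 — fails.
  Not every element is met, so the company fails to carry Stage I.3.
The union prevails on this issue.
— Issue II —
At Stage II.1 the union must meet the balance of probabilities (weight is at least 51): on (f) the weight is 50, < 51, so (f) does not meet the standard.
  Stage II.1 not carried; the union fails its burden.
So the company prevails on this issue.
Per-issue: Issue I → union; Issue II → company. The union must prevail on every issue; overall, the company prevails.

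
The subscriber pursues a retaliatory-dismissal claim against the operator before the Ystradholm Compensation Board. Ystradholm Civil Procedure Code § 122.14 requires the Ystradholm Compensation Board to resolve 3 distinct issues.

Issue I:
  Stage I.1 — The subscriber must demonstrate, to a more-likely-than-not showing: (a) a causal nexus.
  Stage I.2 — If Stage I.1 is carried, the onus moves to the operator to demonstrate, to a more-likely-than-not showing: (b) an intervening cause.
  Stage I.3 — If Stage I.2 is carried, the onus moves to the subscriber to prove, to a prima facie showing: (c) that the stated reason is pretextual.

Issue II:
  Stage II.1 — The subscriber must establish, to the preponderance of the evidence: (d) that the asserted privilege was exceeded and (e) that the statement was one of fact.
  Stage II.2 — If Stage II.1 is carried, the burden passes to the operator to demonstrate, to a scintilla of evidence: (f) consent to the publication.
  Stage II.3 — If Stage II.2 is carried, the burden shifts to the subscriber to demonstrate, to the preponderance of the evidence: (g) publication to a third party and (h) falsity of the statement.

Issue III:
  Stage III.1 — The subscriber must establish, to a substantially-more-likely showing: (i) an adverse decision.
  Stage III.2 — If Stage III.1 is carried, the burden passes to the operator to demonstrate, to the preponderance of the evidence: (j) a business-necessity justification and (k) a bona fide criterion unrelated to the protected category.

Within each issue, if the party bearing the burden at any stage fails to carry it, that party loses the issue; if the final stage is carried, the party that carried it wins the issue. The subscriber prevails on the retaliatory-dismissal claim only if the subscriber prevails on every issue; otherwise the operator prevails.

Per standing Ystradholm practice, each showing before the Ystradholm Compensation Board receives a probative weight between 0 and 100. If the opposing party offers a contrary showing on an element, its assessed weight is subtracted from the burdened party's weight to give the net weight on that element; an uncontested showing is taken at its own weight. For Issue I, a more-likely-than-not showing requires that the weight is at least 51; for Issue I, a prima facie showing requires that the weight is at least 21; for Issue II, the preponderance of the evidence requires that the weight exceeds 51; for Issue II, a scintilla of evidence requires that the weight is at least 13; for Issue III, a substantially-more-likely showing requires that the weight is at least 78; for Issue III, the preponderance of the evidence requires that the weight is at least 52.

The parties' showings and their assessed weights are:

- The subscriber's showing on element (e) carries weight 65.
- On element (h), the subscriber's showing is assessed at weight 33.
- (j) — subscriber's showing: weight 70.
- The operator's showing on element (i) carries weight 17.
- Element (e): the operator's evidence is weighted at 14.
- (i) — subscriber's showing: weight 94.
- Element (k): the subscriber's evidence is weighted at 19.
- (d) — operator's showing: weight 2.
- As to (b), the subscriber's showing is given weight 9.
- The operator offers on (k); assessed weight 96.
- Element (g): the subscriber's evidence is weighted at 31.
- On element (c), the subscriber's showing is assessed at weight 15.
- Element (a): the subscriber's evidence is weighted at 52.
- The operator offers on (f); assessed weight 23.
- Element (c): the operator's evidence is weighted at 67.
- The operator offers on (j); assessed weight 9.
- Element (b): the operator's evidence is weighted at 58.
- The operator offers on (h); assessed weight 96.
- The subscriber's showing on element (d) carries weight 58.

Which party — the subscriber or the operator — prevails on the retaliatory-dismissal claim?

— Issue I —
At Stage I.1 the subscriber must meet a more-likely-than-not showing (weight is at least 51): on (a) the weight is 52, ≥ 51, so (a) meets the standard.
  The subscriber carries Stage I.1; the operator now bears the burden.
At Stage I.2 the operator must meet a more-likely-than-not showing (weight is at least 51): on (b) the weight is 58 less the opposing 9 gives net 49, < 51, so (b) does not meet the standard.
  Stage I.2 not carried; the operator fails its burden.
The analysis ends at Stage I.2; the subscriber prevails on this issue.
— Issue II —
Stage II.1 (subscriber, the preponderance of the evidence, weight exceeds 51): (d) net 58−2=56 > 51 — meets; (e) net 65−14=51 ≤ 51 — fails.
  The subscriber does not carry Stage II.1.
So the operator prevails on this issue.
— Issue III —
At Stage III.1 the subscriber must meet a substantially-more-likely showing (weight is at least 78): on (i) the weight is 94 less the opposing 17 gives net 77, < 78, so (i) does not meet the standard.
  Not every element is met, so the subscriber fails to carry Stage III.1.
The analysis ends at Stage III.1; the operator prevails on this issue.
Per-issue: Issue I → subscriber; Issue II → operator; Issue III → operator. The subscriber must prevail on every issue; overall, the operator prevails.

operator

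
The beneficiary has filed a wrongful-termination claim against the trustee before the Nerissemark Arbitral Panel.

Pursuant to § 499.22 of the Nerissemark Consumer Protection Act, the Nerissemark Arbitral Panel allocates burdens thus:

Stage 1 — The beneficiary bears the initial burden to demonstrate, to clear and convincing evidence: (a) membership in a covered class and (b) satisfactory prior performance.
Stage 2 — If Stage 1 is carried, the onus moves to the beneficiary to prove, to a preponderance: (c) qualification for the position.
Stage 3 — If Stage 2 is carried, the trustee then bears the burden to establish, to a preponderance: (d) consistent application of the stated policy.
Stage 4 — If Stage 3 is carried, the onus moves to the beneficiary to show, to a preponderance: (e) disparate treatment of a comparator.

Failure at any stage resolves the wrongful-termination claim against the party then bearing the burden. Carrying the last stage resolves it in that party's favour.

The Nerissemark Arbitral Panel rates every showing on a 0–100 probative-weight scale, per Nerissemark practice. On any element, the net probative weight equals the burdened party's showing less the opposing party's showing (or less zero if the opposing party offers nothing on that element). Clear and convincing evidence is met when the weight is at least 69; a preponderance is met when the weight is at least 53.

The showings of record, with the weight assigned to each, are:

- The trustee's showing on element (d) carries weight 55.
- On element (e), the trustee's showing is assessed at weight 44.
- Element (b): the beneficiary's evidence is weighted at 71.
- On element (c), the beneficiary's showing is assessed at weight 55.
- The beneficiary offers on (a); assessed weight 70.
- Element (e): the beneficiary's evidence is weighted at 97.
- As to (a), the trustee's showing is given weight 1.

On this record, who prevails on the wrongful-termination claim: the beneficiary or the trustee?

beneficiary

Stage 1 — burden on beneficiary; standard: clear and convincing evidence (weight is at least 69).
    (a): 70 − 1 = 69 ≥ 69 [met]
    (b): 71 ≥ 69 [met]
  Stage 1 is satisfied; the beneficiary continues to bear the burden.
Stage 2 — burden on beneficiary; standard: a preponderance (weight is at least 53).
    (c): 55 ≥ 53 [met]
  The beneficiary carries Stage 2; the trustee now bears the burden.
Stage 3 — burden on trustee; standard: a preponderance (weight is at least 53).
    (d): 55 ≥ 53 [met]
  The trustee carries Stage 3; the beneficiary now bears the burden.
Stage 4 — burden on beneficiary; standard: a preponderance (weight is at least 53).
    (e): 97 − 44 = 53 ≥ 53 [met]
  The beneficiary carries the last stage.
Every stage carried; the beneficiary prevails.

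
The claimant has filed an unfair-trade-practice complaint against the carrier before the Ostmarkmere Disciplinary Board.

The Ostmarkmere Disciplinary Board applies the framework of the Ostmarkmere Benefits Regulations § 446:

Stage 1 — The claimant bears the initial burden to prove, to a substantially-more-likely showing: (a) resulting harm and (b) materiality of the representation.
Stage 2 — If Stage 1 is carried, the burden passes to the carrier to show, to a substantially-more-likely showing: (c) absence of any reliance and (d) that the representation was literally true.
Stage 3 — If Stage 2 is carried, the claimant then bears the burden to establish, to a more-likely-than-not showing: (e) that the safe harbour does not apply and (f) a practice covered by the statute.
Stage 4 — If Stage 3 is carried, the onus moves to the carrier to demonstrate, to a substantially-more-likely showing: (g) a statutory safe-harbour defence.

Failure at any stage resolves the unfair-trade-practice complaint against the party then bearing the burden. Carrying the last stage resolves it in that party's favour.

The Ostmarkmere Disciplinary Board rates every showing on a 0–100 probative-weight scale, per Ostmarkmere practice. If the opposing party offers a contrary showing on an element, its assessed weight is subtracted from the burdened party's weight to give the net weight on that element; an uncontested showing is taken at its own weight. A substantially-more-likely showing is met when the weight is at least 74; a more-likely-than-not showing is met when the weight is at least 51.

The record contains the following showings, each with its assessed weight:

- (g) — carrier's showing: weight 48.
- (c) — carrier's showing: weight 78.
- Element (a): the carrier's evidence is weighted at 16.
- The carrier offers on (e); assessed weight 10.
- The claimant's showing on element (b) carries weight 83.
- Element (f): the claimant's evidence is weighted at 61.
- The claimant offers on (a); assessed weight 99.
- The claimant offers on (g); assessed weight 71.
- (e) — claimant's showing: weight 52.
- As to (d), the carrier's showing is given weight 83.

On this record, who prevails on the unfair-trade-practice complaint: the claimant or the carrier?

carrier

Stage 1 (claimant, a substantially-more-likely showing, weight is at least 74): (a) net 99−16=83 ≥ 74 — meets; (b) 83 ≥ 74 — meets.
  All elements met. The burden passes to the carrier.
Stage 2 (carrier, a substantially-more-likely showing, weight is at least 74): (c) 78 ≥ 74 — meets; (d) 83 ≥ 74 — meets.
  The carrier carries Stage 2; the claimant now bears the burden.
Stage 3 (claimant, a more-likely-than-not showing, weight is at least 51): (e) net 52−10=42 < 51 — fails; (f) 61 ≥ 51 — meets.
  Stage 3 not carried; the claimant fails its burden.
The carrier prevails.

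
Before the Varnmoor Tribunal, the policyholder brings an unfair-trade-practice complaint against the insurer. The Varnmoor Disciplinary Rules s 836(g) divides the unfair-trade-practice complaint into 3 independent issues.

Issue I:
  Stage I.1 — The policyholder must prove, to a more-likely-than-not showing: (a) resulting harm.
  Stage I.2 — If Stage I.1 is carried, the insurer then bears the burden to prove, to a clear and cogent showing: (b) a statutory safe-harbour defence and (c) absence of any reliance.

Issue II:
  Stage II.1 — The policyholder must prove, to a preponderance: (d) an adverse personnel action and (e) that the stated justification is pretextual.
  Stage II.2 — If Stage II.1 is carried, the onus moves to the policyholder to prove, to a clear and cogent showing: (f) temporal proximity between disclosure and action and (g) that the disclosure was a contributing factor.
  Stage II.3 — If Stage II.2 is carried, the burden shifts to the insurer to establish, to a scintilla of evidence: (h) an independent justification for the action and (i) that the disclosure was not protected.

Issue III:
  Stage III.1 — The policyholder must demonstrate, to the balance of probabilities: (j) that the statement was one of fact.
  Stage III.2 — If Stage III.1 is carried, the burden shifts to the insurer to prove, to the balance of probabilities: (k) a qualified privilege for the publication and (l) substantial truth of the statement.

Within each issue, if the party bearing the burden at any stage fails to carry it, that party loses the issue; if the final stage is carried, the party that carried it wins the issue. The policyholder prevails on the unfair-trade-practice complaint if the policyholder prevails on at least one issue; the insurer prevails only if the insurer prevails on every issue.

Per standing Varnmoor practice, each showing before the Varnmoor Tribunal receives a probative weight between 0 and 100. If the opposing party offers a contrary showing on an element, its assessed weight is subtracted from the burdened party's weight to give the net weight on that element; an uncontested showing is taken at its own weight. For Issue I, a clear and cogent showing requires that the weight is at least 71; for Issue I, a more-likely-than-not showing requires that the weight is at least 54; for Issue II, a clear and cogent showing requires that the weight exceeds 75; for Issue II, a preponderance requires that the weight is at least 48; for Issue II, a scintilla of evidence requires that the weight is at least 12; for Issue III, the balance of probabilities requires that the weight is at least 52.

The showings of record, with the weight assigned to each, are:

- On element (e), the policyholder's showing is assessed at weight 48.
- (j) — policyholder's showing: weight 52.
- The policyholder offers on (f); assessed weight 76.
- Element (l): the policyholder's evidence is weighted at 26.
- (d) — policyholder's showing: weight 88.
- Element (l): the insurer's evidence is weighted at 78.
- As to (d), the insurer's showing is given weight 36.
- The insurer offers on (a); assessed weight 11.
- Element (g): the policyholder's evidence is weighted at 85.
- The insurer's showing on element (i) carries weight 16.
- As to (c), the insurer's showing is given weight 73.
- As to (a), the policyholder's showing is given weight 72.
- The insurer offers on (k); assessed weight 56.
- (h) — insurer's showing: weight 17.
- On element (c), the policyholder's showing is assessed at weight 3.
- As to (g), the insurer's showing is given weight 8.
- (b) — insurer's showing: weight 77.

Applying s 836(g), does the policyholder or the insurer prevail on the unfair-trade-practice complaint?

policyholder

— Issue I —
Stage I.1 (policyholder, a more-likely-than-not showing, weight is at least 54): (a) net 72−11=61 ≥ 54 — meets.
  Stage I.1 carried; the burden shifts to the insurer.
Stage I.2 (insurer, a clear and cogent showing, weight is at least 71): (b) 77 ≥ 71 — meets; (c) net 73−3=70 < 71 — fails.
  The insurer does not carry Stage I.2.
So the policyholder prevails on this issue.
— Issue II —
Stage II.1 (policyholder, a preponderance, weight is at least 48): (d) net 88−36=52 ≥ 48 — meets; (e) 48 ≥ 48 — meets.
  All elements met. The policyholder retains the burden for Stage II.2.
Stage II.2 (policyholder, a clear and cogent showing, weight exceeds 75): (f) 76 > 75 — meets; (g) net 85−8=77 > 75 — meets.
  Stage II.2 is satisfied; the onus moves to the insurer.
Stage II.3 (insurer, a scintilla of evidence, weight is at least 12): (h) 17 ≥ 12 — meets; (i) 16 ≥ 12 — meets.
  Stage II.3 carried; the final stage is satisfied.
Every stage carried; the insurer prevails on this issue.
— Issue III —
At Stage III.1 the policyholder must meet the balance of probabilities (weight is at least 52): on (j) the weight is 52, ≥ 52, so (j) meets the standard.
  Stage III.1 carried; the burden shifts to the insurer.
At Stage III.2 the insurer must meet the balance of probabilities (weight is at least 52): on (k) the weight is 56, ≥ 52, so (k) meets the standard; on (l) the weight is 78 less the opposing 26 gives net 52, which does reach 52, so (l) meets the standard.
  Stage III.2 carried; the final stage is satisfied.
All stages carried — the insurer prevails on this issue.
Per-issue: Issue I → policyholder; Issue II → insurer; Issue III → insurer. The policyholder must prevail on at least one issue; overall, the policyholder prevails.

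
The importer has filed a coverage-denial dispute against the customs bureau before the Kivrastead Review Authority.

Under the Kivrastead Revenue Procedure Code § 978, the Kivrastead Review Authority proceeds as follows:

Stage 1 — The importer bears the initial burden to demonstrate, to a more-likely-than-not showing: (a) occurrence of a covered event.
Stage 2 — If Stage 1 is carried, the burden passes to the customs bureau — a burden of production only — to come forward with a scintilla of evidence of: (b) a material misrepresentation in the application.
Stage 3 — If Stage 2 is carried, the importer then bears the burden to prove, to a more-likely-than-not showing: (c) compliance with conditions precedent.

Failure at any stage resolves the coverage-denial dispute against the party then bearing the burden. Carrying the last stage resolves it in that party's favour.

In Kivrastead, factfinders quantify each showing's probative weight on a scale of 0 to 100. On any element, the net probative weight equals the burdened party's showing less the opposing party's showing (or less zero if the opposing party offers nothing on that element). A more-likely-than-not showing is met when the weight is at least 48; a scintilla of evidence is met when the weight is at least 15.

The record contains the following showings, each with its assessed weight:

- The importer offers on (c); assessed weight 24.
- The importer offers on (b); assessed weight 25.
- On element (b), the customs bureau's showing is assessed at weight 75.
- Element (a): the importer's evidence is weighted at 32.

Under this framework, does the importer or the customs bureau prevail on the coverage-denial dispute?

customs bureau

Stage 1 — burden on importer; standard: a more-likely-than-not showing (weight is at least 48).
    (a): 32 < 48 [not met]
  Not every element is met, so the importer fails to carry Stage 1.
So the customs bureau prevails.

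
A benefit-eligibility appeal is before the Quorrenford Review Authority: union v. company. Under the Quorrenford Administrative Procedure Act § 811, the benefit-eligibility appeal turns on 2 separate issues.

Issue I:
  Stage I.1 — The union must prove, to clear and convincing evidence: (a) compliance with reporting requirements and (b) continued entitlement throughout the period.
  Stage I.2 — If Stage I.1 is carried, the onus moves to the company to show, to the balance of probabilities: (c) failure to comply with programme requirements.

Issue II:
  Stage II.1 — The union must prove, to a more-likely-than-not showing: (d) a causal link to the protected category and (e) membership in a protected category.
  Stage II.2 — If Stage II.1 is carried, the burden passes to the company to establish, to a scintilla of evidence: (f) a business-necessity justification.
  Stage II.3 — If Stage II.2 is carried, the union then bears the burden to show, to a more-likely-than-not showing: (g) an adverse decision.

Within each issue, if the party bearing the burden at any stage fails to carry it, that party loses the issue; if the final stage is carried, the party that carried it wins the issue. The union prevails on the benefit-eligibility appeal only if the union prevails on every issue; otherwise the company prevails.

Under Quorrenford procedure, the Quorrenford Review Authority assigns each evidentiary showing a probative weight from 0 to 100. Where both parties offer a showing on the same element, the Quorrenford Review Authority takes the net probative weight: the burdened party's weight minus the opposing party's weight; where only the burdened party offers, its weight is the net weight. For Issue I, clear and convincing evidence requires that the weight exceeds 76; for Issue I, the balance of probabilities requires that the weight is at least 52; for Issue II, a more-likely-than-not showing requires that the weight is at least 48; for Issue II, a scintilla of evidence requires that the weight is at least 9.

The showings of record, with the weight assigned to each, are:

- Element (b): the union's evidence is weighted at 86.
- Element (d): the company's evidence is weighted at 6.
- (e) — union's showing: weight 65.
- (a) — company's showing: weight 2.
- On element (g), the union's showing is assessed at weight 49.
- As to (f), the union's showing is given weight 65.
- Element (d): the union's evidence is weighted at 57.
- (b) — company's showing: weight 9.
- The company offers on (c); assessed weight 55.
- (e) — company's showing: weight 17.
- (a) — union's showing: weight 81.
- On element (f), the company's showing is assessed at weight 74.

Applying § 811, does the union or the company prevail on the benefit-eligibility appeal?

— Issue I —
Stage I.1 (union, clear and convincing evidence, weight exceeds 76): (a) net 81−2=79 > 76 — meets; (b) net 86−9=77 > 76 — meets.
  Stage I.1 is satisfied; the onus moves to the company.
Stage I.2 (company, the balance of probabilities, weight is at least 52): (c) 55 ≥ 52 — meets.
  Stage I.2 carried; the final stage is satisfied.
With every stage satisfied, the company prevails on this issue.
— Issue II —
At Stage II.1 the union must meet a more-likely-than-not showing (weight is at least 48): on (d) the weight is 57 less the opposing 6 gives net 51, which does reach 48, so (d) meets the standard; on (e) the weight is 65 less the opposing 17 gives net 48, which does reach 48, so (e) meets the standard.
  Stage II.1 carried; the burden shifts to the company.
At Stage II.2 the company must meet a scintilla of evidence (weight is at least 9): on (f) the weight is 74 less the opposing 65 gives net 9, ≥ 9, so (f) meets the standard.
  Stage II.2 is satisfied; the onus moves to the union.
At Stage II.3 the union must meet a more-likely-than-not showing (weight is at least 48): on (g) the weight is 49, which does reach 48, so (g) meets the standard.
  All elements met at the final stage.
With every stage satisfied, the union prevails on this issue.
Per-issue: Issue I → company; Issue II → union. The union must prevail on every issue; overall, the company prevails.

company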